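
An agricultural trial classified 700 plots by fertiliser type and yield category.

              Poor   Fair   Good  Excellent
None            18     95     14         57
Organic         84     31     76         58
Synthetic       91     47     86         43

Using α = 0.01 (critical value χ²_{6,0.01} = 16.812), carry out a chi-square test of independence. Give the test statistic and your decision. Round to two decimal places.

144.64; reject H₀

Row totals: 184, 249, 267. Column totals: 193, 173, 176, 158. Grand total N = 700.
Expected counts (row total × column total / N):
  None, Poor: 184×193/700 = 50.7314
  None, Fair: 184×173/700 = 45.4743
  None, Good: 184×176/700 = 46.2629
  None, Excellent: 184×158/700 = 41.5314
  Organic, Poor: 249×193/700 = 68.6529
  Organic, Fair: 249×173/700 = 61.5386
  Organic, Good: 249×176/700 = 62.6057
  Organic, Excellent: 249×158/700 = 56.2029
  Synthetic, Poor: 267×193/700 = 73.6157
  Synthetic, Fair: 267×173/700 = 65.9871
  Synthetic, Good: 267×176/700 = 67.1314
  Synthetic, Excellent: 267×158/700 = 60.2657
Contributions (O − E)²/E:
  (18 − 50.7314)²/50.7314 = 21.1180
  (95 − 45.4743)²/45.4743 = 53.9380
  (14 − 46.2629)²/46.2629 = 22.4996
  (57 − 41.5314)²/41.5314 = 5.7614
  (84 − 68.6529)²/68.6529 = 3.4308
  (31 − 61.5386)²/61.5386 = 15.1548
  (76 − 62.6057)²/62.6057 = 2.8657
  (58 − 56.2029)²/56.2029 = 0.0575
  (91 − 73.6157)²/73.6157 = 4.1053
  (47 − 65.9871)²/65.9871 = 5.4633
  (86 − 67.1314)²/67.1314 = 5.3034
  (43 − 60.2657)²/60.2657 = 4.9465
χ² = 21.1180 + 53.9380 + 22.4996 + 5.7614 + 3.4308 + 15.1548 + 2.8657 + 0.0575 + 4.1053 + 5.4633 + 5.3034 + 4.9465 = 144.64
df = (3−1)(4−1) = 6. Since 144.64 > 16.812, reject the null hypothesis of independence at α = 0.01.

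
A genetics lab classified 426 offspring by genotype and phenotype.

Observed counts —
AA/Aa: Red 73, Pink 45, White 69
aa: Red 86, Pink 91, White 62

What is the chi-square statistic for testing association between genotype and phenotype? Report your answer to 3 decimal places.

Row totals: 187, 239. Column totals: 159, 136, 131. Grand total N = 426.
Expected counts (row total × column total / N):
  AA/Aa, Red: 187×159/426 = 69.7958
  AA/Aa, Pink: 187×136/426 = 59.6995
  AA/Aa, White: 187×131/426 = 57.5047
  aa, Red: 239×159/426 = 89.2042
  aa, Pink: 239×136/426 = 76.3005
  aa, White: 239×131/426 = 73.4953
Contributions (O − E)²/E:
  (73 − 69.7958)²/69.7958 = 0.1471
  (45 − 59.6995)²/59.6995 = 3.6194
  (69 − 57.5047)²/57.5047 = 2.2979
  (86 − 89.2042)²/89.2042 = 0.1151
  (91 − 76.3005)²/76.3005 = 2.8319
  (62 − 73.4953)²/73.4953 = 1.7980
χ² = 0.1471 + 3.6194 + 2.2979 + 0.1151 + 2.8319 + 1.7980 = 10.809

10.809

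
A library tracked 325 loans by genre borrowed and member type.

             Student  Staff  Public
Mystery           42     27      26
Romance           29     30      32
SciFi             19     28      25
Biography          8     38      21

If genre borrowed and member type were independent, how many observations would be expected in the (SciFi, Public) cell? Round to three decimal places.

Row total (SciFi) = 72; column total (Public) = 104; grand total N = 325.
Expected count = (row total × column total) / N = 72 × 104 / 325 = 23.040.

23.040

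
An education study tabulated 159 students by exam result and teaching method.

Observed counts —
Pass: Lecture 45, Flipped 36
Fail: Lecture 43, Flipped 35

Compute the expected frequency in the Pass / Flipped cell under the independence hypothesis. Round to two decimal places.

Row total (Pass) = 81; column total (Flipped) = 71; grand total N = 159.
Expected count = (row total × column total) / N = 81 × 71 / 159 = 36.17.

36.17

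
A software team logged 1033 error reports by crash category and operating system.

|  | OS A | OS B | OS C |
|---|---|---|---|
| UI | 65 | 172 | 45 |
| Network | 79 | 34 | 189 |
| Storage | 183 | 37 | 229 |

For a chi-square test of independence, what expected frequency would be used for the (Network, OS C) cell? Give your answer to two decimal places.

135.36

Row total (Network) = 302; column total (OS C) = 463; grand total N = 1033.
Expected count = (row total × column total) / N = 302 × 463 / 1033 = 135.36.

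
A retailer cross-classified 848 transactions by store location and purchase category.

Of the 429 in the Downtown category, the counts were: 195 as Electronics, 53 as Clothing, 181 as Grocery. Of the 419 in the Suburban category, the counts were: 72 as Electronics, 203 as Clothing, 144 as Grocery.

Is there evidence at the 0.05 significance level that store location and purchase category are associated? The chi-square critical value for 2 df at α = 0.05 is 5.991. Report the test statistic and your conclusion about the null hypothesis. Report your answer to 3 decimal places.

148.669; reject H₀

Row totals: 429, 419. Column totals: 267, 256, 325. Grand total N = 848.
Expected counts (row total × column total / N):
  Downtown, Electronics: 429×267/848 = 135.07429
  Downtown, Clothing: 429×256/848 = 129.50943
  Downtown, Grocery: 429×325/848 = 164.41627
  Suburban, Electronics: 419×267/848 = 131.92571
  Suburban, Clothing: 419×256/848 = 126.49057
  Suburban, Grocery: 419×325/848 = 160.58373
Contributions (O − E)²/E:
  (195 − 135.07429)²/135.07429 = 26.5860
  (53 − 129.50943)²/129.50943 = 45.1990
  (181 − 164.41627)²/164.41627 = 1.6727
  (72 − 131.92571)²/131.92571 = 27.2206
  (203 − 126.49057)²/126.49057 = 46.2777
  (144 − 160.58373)²/160.58373 = 1.7126
χ² = 26.5860 + 45.1990 + 1.6727 + 27.2206 + 46.2777 + 1.7126 = 148.669
df = (2−1)(3−1) = 2. Since 148.669 > 5.991, reject the null hypothesis of independence at α = 0.05.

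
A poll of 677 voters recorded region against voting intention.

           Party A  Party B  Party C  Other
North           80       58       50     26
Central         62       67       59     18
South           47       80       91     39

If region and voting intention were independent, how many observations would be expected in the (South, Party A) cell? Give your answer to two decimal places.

Row total (South) = 257; column total (Party A) = 189; grand total N = 677.
Expected count = (row total × column total) / N = 257 × 189 / 677 = 71.75.

71.75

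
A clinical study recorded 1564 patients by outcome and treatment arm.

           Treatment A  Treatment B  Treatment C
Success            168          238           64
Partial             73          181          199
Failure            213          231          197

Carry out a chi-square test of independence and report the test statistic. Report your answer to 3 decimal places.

124.237

Row totals: 470, 453, 641. Column totals: 454, 650, 460. Grand total N = 1564.
Expected counts (row total × column total / N):
  Success, Treatment A: 470×454/1564 = 136.4322
  Success, Treatment B: 470×650/1564 = 195.3325
  Success, Treatment C: 470×460/1564 = 138.2353
  Partial, Treatment A: 453×454/1564 = 131.4974
  Partial, Treatment B: 453×650/1564 = 188.2673
  Partial, Treatment C: 453×460/1564 = 133.2353
  Failure, Treatment A: 641×454/1564 = 186.0703
  Failure, Treatment B: 641×650/1564 = 266.4003
  Failure, Treatment C: 641×460/1564 = 188.5294
Contributions (O − E)²/E:
  (168 − 136.4322)²/136.4322 = 7.3042
  (238 − 195.3325)²/195.3325 = 9.3201
  (64 − 138.2353)²/138.2353 = 39.8659
  (73 − 131.4974)²/131.4974 = 26.0229
  (181 − 188.2673)²/188.2673 = 0.2805
  (199 − 133.2353)²/133.2353 = 32.4613
  (213 − 186.0703)²/186.0703 = 3.8975
  (231 − 266.4003)²/266.4003 = 4.7041
  (197 − 188.5294)²/188.5294 = 0.3806
χ² = 7.3042 + 9.3201 + 39.8659 + 26.0229 + 0.2805 + 32.4613 + 3.8975 + 4.7041 + 0.3806 = 124.237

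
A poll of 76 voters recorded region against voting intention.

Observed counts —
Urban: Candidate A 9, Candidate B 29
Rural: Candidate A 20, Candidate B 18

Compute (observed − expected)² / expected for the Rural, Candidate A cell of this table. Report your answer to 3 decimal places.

Row total (Rural) = 38; column total (Candidate A) = 29; N = 76.
Expected count E = 38 × 29 / 76 = 14.5000.
Contribution = (O − E)²/E = (20 − 14.5000)² / 14.5000 = 2.086.

2.086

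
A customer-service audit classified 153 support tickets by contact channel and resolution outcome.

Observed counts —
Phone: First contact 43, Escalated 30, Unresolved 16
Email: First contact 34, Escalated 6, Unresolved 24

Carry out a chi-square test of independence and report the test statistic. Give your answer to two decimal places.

Row totals: 89, 64. Column totals: 77, 36, 40. Grand total N = 153.
Expected counts (row total × column total / N):
  Phone, First contact: 89×77/153 = 44.791
  Phone, Escalated: 89×36/153 = 20.941
  Phone, Unresolved: 89×40/153 = 23.268
  Email, First contact: 64×77/153 = 32.209
  Email, Escalated: 64×36/153 = 15.059
  Email, Unresolved: 64×40/153 = 16.732
Contributions (O − E)²/E:
  (43 − 44.791)²/44.791 = 0.0716
  (30 − 20.941)²/20.941 = 3.9189
  (16 − 23.268)²/23.268 = 2.2702
  (34 − 32.209)²/32.209 = 0.0996
  (6 − 15.059)²/15.059 = 5.4496
  (24 − 16.732)²/16.732 = 3.1571
χ² = 0.0716 + 3.9189 + 2.2702 + 0.0996 + 5.4496 + 3.1571 = 14.97

14.97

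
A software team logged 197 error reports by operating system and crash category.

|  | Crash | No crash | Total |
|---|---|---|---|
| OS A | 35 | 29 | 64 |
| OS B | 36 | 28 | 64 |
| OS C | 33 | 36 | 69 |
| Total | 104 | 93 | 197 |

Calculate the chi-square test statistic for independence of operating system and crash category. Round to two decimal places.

1.08

Grand total N = 197.
Expected counts (row total × column total / N):
  OS A, Crash: 64×104/197 = 33.787
  OS A, No crash: 64×93/197 = 30.213
  OS B, Crash: 64×104/197 = 33.787
  OS B, No crash: 64×93/197 = 30.213
  OS C, Crash: 69×104/197 = 36.426
  OS C, No crash: 69×93/197 = 32.574
Contributions (O − E)²/E:
  (35 − 33.787)²/33.787 = 0.0435
  (29 − 30.213)²/30.213 = 0.0487
  (36 − 33.787)²/33.787 = 0.1449
  (28 − 30.213)²/30.213 = 0.1621
  (33 − 36.426)²/36.426 = 0.3222
  (36 − 32.574)²/32.574 = 0.3603
χ² = 0.0435 + 0.0487 + 0.1449 + 0.1621 + 0.3222 + 0.3603 = 1.08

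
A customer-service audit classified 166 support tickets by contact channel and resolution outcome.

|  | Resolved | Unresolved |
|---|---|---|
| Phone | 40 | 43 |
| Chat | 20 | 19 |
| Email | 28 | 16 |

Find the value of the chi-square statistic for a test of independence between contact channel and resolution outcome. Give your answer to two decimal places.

Row totals: 83, 39, 44. Column totals: 88, 78. Grand total N = 166.
Expected counts (row total × column total / N):
  Phone, Resolved: 83×88/166 = 44.000
  Phone, Unresolved: 83×78/166 = 39.000
  Chat, Resolved: 39×88/166 = 20.675
  Chat, Unresolved: 39×78/166 = 18.325
  Email, Resolved: 44×88/166 = 23.325
  Email, Unresolved: 44×78/166 = 20.675
Contributions (O − E)²/E:
  (40 − 44.000)²/44.000 = 0.3636
  (43 − 39.000)²/39.000 = 0.4103
  (20 − 20.675)²/20.675 = 0.0220
  (19 − 18.325)²/18.325 = 0.0249
  (28 − 23.325)²/23.325 = 0.9370
  (16 − 20.675)²/20.675 = 1.0571
χ² = 0.3636 + 0.4103 + 0.0220 + 0.0249 + 0.9370 + 1.0571 = 2.81

2.81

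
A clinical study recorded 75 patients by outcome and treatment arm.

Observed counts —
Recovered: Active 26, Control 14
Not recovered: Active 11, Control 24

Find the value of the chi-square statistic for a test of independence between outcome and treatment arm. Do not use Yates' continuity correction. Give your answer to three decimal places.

8.417

Row totals: 40, 35. Column totals: 37, 38. Grand total N = 75.
Expected counts (row total × column total / N):
  Recovered, Active: 40×37/75 = 19.7333
  Recovered, Control: 40×38/75 = 20.2667
  Not recovered, Active: 35×37/75 = 17.2667
  Not recovered, Control: 35×38/75 = 17.7333
Contributions (O − E)²/E:
  (26 − 19.7333)²/19.7333 = 1.9901
  (14 − 20.2667)²/20.2667 = 1.9377
  (11 − 17.2667)²/17.2667 = 2.2744
  (24 − 17.7333)²/17.7333 = 2.2146
χ² = 1.9901 + 1.9377 + 2.2744 + 2.2146 = 8.417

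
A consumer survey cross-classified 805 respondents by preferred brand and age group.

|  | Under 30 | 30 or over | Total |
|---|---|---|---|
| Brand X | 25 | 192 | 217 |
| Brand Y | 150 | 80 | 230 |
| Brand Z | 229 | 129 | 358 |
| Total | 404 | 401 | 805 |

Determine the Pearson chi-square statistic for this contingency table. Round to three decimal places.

177.749

Grand total N = 805.
Expected counts (row total × column total / N):
  Brand X, Under 30: 217×404/805 = 108.9043
  Brand X, 30 or over: 217×401/805 = 108.0957
  Brand Y, Under 30: 230×404/805 = 115.4286
  Brand Y, 30 or over: 230×401/805 = 114.5714
  Brand Z, Under 30: 358×404/805 = 179.6671
  Brand Z, 30 or over: 358×401/805 = 178.3329
Contributions (O − E)²/E:
  (25 − 108.9043)²/108.9043 = 64.6433
  (192 − 108.0957)²/108.0957 = 65.1268
  (150 − 115.4286)²/115.4286 = 10.3543
  (80 − 114.5714)²/114.5714 = 10.4318
  (229 − 179.6671)²/179.6671 = 13.5458
  (129 − 178.3329)²/178.3329 = 13.6471
χ² = 64.6433 + 65.1268 + 10.3543 + 10.4318 + 13.5458 + 13.6471 = 177.749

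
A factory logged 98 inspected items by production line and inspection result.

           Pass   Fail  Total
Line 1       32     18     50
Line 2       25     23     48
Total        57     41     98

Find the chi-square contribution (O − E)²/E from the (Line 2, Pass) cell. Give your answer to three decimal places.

0.305

Row total (Line 2) = 48; column total (Pass) = 57; N = 98.
Expected count E = 48 × 57 / 98 = 27.9184.
Contribution = (O − E)²/E = (25 − 27.9184)² / 27.9184 = 0.305.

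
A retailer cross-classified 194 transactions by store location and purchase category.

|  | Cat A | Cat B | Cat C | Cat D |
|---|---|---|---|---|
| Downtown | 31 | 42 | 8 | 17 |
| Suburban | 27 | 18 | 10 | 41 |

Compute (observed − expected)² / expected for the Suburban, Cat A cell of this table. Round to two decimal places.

Row total (Suburban) = 96; column total (Cat A) = 58; N = 194.
Expected count E = 96 × 58 / 194 = 28.701.
Contribution = (O − E)²/E = (27 − 28.701)² / 28.701 = 0.10.

0.10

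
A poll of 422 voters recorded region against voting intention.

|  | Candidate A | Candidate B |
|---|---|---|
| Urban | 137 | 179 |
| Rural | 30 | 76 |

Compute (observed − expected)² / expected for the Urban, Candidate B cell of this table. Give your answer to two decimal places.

Row total (Urban) = 316; column total (Candidate B) = 255; N = 422.
Expected count E = 316 × 255 / 422 = 190.948.
Contribution = (O − E)²/E = (179 − 190.948)² / 190.948 = 0.75.

0.75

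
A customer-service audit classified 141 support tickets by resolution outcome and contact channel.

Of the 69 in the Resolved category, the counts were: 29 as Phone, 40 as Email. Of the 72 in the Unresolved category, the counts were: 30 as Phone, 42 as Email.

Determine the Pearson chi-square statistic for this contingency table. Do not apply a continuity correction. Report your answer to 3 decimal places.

0.002

Row totals: 69, 72. Column totals: 59, 82. Grand total N = 141.
Expected counts (row total × column total / N):
  Resolved, Phone: 69×59/141 = 28.8723
  Resolved, Email: 69×82/141 = 40.1277
  Unresolved, Phone: 72×59/141 = 30.1277
  Unresolved, Email: 72×82/141 = 41.8723
Contributions (O − E)²/E:
  (29 − 28.8723)²/28.8723 = 0.0006
  (40 − 40.1277)²/40.1277 = 0.0004
  (30 − 30.1277)²/30.1277 = 0.0005
  (42 − 41.8723)²/41.8723 = 0.0004
χ² = 0.0006 + 0.0004 + 0.0005 + 0.0004 = 0.002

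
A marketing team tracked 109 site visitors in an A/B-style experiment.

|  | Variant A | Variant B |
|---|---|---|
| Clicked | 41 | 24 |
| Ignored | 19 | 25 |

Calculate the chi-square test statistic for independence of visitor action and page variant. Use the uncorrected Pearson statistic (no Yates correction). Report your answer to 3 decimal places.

Row totals: 65, 44. Column totals: 60, 49. Grand total N = 109.
Expected counts (row total × column total / N):
  Clicked, Variant A: 65×60/109 = 35.7798
  Clicked, Variant B: 65×49/109 = 29.2202
  Ignored, Variant A: 44×60/109 = 24.2202
  Ignored, Variant B: 44×49/109 = 19.7798
Contributions (O − E)²/E:
  (41 − 35.7798)²/35.7798 = 0.7616
  (24 − 29.2202)²/29.2202 = 0.9326
  (19 − 24.2202)²/24.2202 = 1.1251
  (25 − 19.7798)²/19.7798 = 1.3777
χ² = 0.7616 + 0.9326 + 1.1251 + 1.3777 = 4.197

4.197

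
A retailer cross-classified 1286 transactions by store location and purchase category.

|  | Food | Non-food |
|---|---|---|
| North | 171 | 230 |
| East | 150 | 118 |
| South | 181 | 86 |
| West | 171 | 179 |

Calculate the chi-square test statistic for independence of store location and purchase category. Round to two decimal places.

43.78

Row totals: 401, 268, 267, 350. Column totals: 673, 613. Grand total N = 1286.
Expected counts (row total × column total / N):
  North, Food: 401×673/1286 = 209.855
  North, Non-food: 401×613/1286 = 191.145
  East, Food: 268×673/1286 = 140.252
  East, Non-food: 268×613/1286 = 127.748
  South, Food: 267×673/1286 = 139.729
  South, Non-food: 267×613/1286 = 127.271
  West, Food: 350×673/1286 = 183.165
  West, Non-food: 350×613/1286 = 166.835
Contributions (O − E)²/E:
  (171 − 209.855)²/209.855 = 7.1941
  (230 − 191.145)²/191.145 = 7.8983
  (150 − 140.252)²/140.252 = 0.6775
  (118 − 127.748)²/127.748 = 0.7438
  (181 − 139.729)²/139.729 = 12.1900
  (86 − 127.271)²/127.271 = 13.3832
  (171 − 183.165)²/183.165 = 0.8079
  (179 − 166.835)²/166.835 = 0.8870
χ² = 7.1941 + 7.8983 + 0.6775 + 0.7438 + 12.1900 + 13.3832 + 0.8079 + 0.8870 = 43.78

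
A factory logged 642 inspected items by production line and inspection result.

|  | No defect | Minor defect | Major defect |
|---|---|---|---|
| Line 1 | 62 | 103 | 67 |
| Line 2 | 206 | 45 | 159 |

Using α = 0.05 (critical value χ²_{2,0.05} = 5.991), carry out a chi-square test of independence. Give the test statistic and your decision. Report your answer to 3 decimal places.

95.547; reject H₀

Row totals: 232, 410. Column totals: 268, 148, 226. Grand total N = 642.
Expected counts (row total × column total / N):
  Line 1, No defect: 232×268/642 = 96.8474
  Line 1, Minor defect: 232×148/642 = 53.4829
  Line 1, Major defect: 232×226/642 = 81.6698
  Line 2, No defect: 410×268/642 = 171.1526
  Line 2, Minor defect: 410×148/642 = 94.5171
  Line 2, Major defect: 410×226/642 = 144.3302
Contributions (O − E)²/E:
  (62 − 96.8474)²/96.8474 = 12.5387
  (103 − 53.4829)²/53.4829 = 45.8454
  (67 − 81.6698)²/81.6698 = 2.6350
  (206 − 171.1526)²/171.1526 = 7.0951
  (45 − 94.5171)²/94.5171 = 25.9418
  (159 − 144.3302)²/144.3302 = 1.4910
χ² = 12.5387 + 45.8454 + 2.6350 + 7.0951 + 25.9418 + 1.4910 = 95.547
df = (2−1)(3−1) = 2. Since 95.547 > 5.991, reject the null hypothesis of independence at α = 0.05.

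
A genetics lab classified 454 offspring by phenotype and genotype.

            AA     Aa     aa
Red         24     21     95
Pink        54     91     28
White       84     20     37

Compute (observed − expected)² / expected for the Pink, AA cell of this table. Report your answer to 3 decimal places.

Row total (Pink) = 173; column total (AA) = 162; N = 454.
Expected count E = 173 × 162 / 454 = 61.7313.
Contribution = (O − E)²/E = (54 − 61.7313)² / 61.7313 = 0.968.

0.968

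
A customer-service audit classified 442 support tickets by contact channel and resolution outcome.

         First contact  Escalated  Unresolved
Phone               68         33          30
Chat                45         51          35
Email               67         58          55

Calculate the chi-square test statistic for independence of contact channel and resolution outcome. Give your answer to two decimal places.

11.37

Row totals: 131, 131, 180. Column totals: 180, 142, 120. Grand total N = 442.
Expected counts (row total × column total / N):
  Phone, First contact: 131×180/442 = 53.348
  Phone, Escalated: 131×142/442 = 42.086
  Phone, Unresolved: 131×120/442 = 35.566
  Chat, First contact: 131×180/442 = 53.348
  Chat, Escalated: 131×142/442 = 42.086
  Chat, Unresolved: 131×120/442 = 35.566
  Email, First contact: 180×180/442 = 73.303
  Email, Escalated: 180×142/442 = 57.828
  Email, Unresolved: 180×120/442 = 48.869
Contributions (O − E)²/E:
  (68 − 53.348)²/53.348 = 4.0242
  (33 − 42.086)²/42.086 = 1.9616
  (30 − 35.566)²/35.566 = 0.8711
  (45 − 53.348)²/53.348 = 1.3063
  (51 − 42.086)²/42.086 = 1.8880
  (35 − 35.566)²/35.566 = 0.0090
  (67 − 73.303)²/73.303 = 0.5420
  (58 − 57.828)²/57.828 = 0.0005
  (55 − 48.869)²/48.869 = 0.7692
χ² = 4.0242 + 1.9616 + 0.8711 + 1.3063 + 1.8880 + 0.0090 + 0.5420 + 0.0005 + 0.7692 = 11.37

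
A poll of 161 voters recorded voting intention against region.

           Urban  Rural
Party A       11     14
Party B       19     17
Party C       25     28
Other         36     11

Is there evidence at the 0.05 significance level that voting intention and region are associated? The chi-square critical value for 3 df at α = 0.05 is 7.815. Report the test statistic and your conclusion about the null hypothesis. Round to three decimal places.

Row totals: 25, 36, 53, 47. Column totals: 91, 70. Grand total N = 161.
Expected counts (row total × column total / N):
  Party A, Urban: 25×91/161 = 14.13043
  Party A, Rural: 25×70/161 = 10.86957
  Party B, Urban: 36×91/161 = 20.34783
  Party B, Rural: 36×70/161 = 15.65217
  Party C, Urban: 53×91/161 = 29.95652
  Party C, Rural: 53×70/161 = 23.04348
  Other, Urban: 47×91/161 = 26.56522
  Other, Rural: 47×70/161 = 20.43478
Contributions (O − E)²/E:
  (11 − 14.13043)²/14.13043 = 0.6935
  (14 − 10.86957)²/10.86957 = 0.9016
  (19 − 20.34783)²/20.34783 = 0.0893
  (17 − 15.65217)²/15.65217 = 0.1161
  (25 − 29.95652)²/29.95652 = 0.8201
  (28 − 23.04348)²/23.04348 = 1.0661
  (36 − 26.56522)²/26.56522 = 3.3508
  (11 − 20.43478)²/20.43478 = 4.3561
χ² = 0.6935 + 0.9016 + 0.0893 + 0.1161 + 0.8201 + 1.0661 + 3.3508 + 4.3561 = 11.394
df = (4−1)(2−1) = 3. Since 11.394 > 7.815, reject the null hypothesis of independence at α = 0.05.

11.394; reject H₀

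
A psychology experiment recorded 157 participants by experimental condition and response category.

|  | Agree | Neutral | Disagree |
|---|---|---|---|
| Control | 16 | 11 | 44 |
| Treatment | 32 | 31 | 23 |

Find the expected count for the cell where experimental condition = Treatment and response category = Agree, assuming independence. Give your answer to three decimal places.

Row total (Treatment) = 86; column total (Agree) = 48; grand total N = 157.
Expected count = (row total × column total) / N = 86 × 48 / 157 = 26.293.

26.293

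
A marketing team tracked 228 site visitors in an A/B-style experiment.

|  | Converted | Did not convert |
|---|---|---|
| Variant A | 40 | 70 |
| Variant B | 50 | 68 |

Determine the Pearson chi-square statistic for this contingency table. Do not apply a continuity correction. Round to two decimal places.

0.86

Row totals: 110, 118. Column totals: 90, 138. Grand total N = 228.
Expected counts (row total × column total / N):
  Variant A, Converted: 110×90/228 = 43.421
  Variant A, Did not convert: 110×138/228 = 66.579
  Variant B, Converted: 118×90/228 = 46.579
  Variant B, Did not convert: 118×138/228 = 71.421
Contributions (O − E)²/E:
  (40 − 43.421)²/43.421 = 0.2695
  (70 − 66.579)²/66.579 = 0.1758
  (50 − 46.579)²/46.579 = 0.2513
  (68 − 71.421)²/71.421 = 0.1639
χ² = 0.2695 + 0.1758 + 0.2513 + 0.1639 = 0.86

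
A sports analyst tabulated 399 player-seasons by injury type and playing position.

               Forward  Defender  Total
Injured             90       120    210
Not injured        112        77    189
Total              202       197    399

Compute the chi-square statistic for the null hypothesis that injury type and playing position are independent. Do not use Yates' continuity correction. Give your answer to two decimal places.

10.71

Grand total N = 399.
Expected counts (row total × column total / N):
  Injured, Forward: 210×202/399 = 106.316
  Injured, Defender: 210×197/399 = 103.684
  Not injured, Forward: 189×202/399 = 95.684
  Not injured, Defender: 189×197/399 = 93.316
Contributions (O − E)²/E:
  (90 − 106.316)²/106.316 = 2.5040
  (120 − 103.684)²/103.684 = 2.5675
  (112 − 95.684)²/95.684 = 2.7822
  (77 − 93.316)²/93.316 = 2.8528
χ² = 2.5040 + 2.5675 + 2.7822 + 2.8528 = 10.71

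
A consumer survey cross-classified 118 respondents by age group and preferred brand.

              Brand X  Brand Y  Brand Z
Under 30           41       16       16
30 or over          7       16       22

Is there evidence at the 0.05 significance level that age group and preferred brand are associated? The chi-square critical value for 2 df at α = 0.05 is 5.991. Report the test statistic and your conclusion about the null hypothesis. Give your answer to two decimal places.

Row totals: 73, 45. Column totals: 48, 32, 38. Grand total N = 118.
Expected counts (row total × column total / N):
  Under 30, Brand X: 73×48/118 = 29.695
  Under 30, Brand Y: 73×32/118 = 19.797
  Under 30, Brand Z: 73×38/118 = 23.508
  30 or over, Brand X: 45×48/118 = 18.305
  30 or over, Brand Y: 45×32/118 = 12.203
  30 or over, Brand Z: 45×38/118 = 14.492
Contributions (O − E)²/E:
  (41 − 29.695)²/29.695 = 4.3039
  (16 − 19.797)²/19.797 = 0.7283
  (16 − 23.508)²/23.508 = 2.3979
  (7 − 18.305)²/18.305 = 6.9819
  (16 − 12.203)²/12.203 = 1.1814
  (22 − 14.492)²/14.492 = 3.8897
χ² = 4.3039 + 0.7283 + 2.3979 + 6.9819 + 1.1814 + 3.8897 = 19.48
df = (2−1)(3−1) = 2. Since 19.48 > 5.991, reject the null hypothesis of independence at α = 0.05.

19.48; reject H₀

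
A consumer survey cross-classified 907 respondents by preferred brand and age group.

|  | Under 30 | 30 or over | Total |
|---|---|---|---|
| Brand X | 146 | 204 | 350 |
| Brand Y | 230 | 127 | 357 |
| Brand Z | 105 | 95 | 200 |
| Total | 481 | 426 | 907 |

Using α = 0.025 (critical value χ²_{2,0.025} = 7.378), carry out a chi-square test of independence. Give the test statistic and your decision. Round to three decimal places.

36.628; reject H₀

Grand total N = 907.
Expected counts (row total × column total / N):
  Brand X, Under 30: 350×481/907 = 185.6119
  Brand X, 30 or over: 350×426/907 = 164.3881
  Brand Y, Under 30: 357×481/907 = 189.3241
  Brand Y, 30 or over: 357×426/907 = 167.6759
  Brand Z, Under 30: 200×481/907 = 106.0639
  Brand Z, 30 or over: 200×426/907 = 93.9361
Contributions (O − E)²/E:
  (146 − 185.6119)²/185.6119 = 8.4537
  (204 − 164.3881)²/164.3881 = 9.5451
  (230 − 189.3241)²/189.3241 = 8.7391
  (127 − 167.6759)²/167.6759 = 9.8674
  (105 − 106.0639)²/106.0639 = 0.0107
  (95 − 93.9361)²/93.9361 = 0.0120
χ² = 8.4537 + 9.5451 + 8.7391 + 9.8674 + 0.0107 + 0.0120 = 36.628
df = (3−1)(2−1) = 2. Since 36.628 > 7.378, reject the null hypothesis of independence at α = 0.025.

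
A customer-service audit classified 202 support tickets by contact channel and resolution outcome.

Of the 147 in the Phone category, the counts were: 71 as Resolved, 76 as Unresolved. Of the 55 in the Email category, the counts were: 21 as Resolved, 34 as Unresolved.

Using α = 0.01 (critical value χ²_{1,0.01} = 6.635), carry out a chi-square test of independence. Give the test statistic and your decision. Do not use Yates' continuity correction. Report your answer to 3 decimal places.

Row totals: 147, 55. Column totals: 92, 110. Grand total N = 202.
Expected counts (row total × column total / N):
  Phone, Resolved: 147×92/202 = 66.9505
  Phone, Unresolved: 147×110/202 = 80.0495
  Email, Resolved: 55×92/202 = 25.0495
  Email, Unresolved: 55×110/202 = 29.9505
Contributions (O − E)²/E:
  (71 − 66.9505)²/66.9505 = 0.2449
  (76 − 80.0495)²/80.0495 = 0.2049
  (21 − 25.0495)²/25.0495 = 0.6546
  (34 − 29.9505)²/29.9505 = 0.5475
χ² = 0.2449 + 0.2049 + 0.6546 + 0.5475 = 1.652
df = (2−1)(2−1) = 1. Since 1.652 < 6.635, fail to reject the null hypothesis of independence at α = 0.01.

1.652; fail to reject H₀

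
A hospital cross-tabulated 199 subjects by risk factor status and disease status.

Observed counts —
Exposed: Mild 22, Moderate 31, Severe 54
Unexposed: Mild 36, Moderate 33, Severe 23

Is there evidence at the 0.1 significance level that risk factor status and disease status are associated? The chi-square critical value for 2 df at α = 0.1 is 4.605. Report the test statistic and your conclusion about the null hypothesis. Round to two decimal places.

Row totals: 107, 92. Column totals: 58, 64, 77. Grand total N = 199.
Expected counts (row total × column total / N):
  Exposed, Mild: 107×58/199 = 31.186
  Exposed, Moderate: 107×64/199 = 34.412
  Exposed, Severe: 107×77/199 = 41.402
  Unexposed, Mild: 92×58/199 = 26.814
  Unexposed, Moderate: 92×64/199 = 29.588
  Unexposed, Severe: 92×77/199 = 35.598
Contributions (O − E)²/E:
  (22 − 31.186)²/31.186 = 2.7058
  (31 − 34.412)²/34.412 = 0.3383
  (54 − 41.402)²/41.402 = 3.8334
  (36 − 26.814)²/26.814 = 3.1470
  (33 − 29.588)²/29.588 = 0.3935
  (23 − 35.598)²/35.598 = 4.4584
χ² = 2.7058 + 0.3383 + 3.8334 + 3.1470 + 0.3935 + 4.4584 = 14.88
df = (2−1)(3−1) = 2. Since 14.88 > 4.605, reject the null hypothesis of independence at α = 0.1.

14.88; reject H₀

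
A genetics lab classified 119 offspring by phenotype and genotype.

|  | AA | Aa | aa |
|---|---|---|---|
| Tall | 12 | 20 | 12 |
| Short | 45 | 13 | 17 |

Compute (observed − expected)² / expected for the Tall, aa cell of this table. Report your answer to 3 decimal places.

Row total (Tall) = 44; column total (aa) = 29; N = 119.
Expected count E = 44 × 29 / 119 = 10.7227.
Contribution = (O − E)²/E = (12 − 10.7227)² / 10.7227 = 0.152.

0.152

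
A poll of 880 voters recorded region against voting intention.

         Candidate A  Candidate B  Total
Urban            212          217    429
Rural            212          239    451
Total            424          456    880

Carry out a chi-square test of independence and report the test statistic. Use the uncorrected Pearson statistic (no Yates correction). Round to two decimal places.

Grand total N = 880.
Expected counts (row total × column total / N):
  Urban, Candidate A: 429×424/880 = 206.700
  Urban, Candidate B: 429×456/880 = 222.300
  Rural, Candidate A: 451×424/880 = 217.300
  Rural, Candidate B: 451×456/880 = 233.700
Contributions (O − E)²/E:
  (212 − 206.700)²/206.700 = 0.1359
  (217 − 222.300)²/222.300 = 0.1264
  (212 − 217.300)²/217.300 = 0.1293
  (239 − 233.700)²/233.700 = 0.1202
χ² = 0.1359 + 0.1264 + 0.1293 + 0.1202 = 0.51

0.51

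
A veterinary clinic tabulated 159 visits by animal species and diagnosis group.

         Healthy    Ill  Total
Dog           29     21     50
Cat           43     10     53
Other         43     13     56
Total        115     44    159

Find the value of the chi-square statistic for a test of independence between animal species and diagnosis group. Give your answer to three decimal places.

7.737

Grand total N = 159.
Expected counts (row total × column total / N):
  Dog, Healthy: 50×115/159 = 36.1635
  Dog, Ill: 50×44/159 = 13.8365
  Cat, Healthy: 53×115/159 = 38.3333
  Cat, Ill: 53×44/159 = 14.6667
  Other, Healthy: 56×115/159 = 40.5031
  Other, Ill: 56×44/159 = 15.4969
Contributions (O − E)²/E:
  (29 − 36.1635)²/36.1635 = 1.4190
  (21 − 13.8365)²/13.8365 = 3.7087
  (43 − 38.3333)²/38.3333 = 0.5681
  (10 − 14.6667)²/14.6667 = 1.4849
  (43 − 40.5031)²/40.5031 = 0.1539
  (13 − 15.4969)²/15.4969 = 0.4023
χ² = 1.4190 + 3.7087 + 0.5681 + 1.4849 + 0.1539 + 0.4023 = 7.737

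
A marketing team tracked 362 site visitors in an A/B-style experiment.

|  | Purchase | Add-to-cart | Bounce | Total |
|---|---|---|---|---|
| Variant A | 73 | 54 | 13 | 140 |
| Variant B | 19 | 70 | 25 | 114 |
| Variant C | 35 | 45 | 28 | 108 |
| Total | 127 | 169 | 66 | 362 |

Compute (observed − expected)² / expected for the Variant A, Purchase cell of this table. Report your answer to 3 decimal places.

Row total (Variant A) = 140; column total (Purchase) = 127; N = 362.
Expected count E = 140 × 127 / 362 = 49.11602.
Contribution = (O − E)²/E = (73 − 49.11602)² / 49.11602 = 11.614.

11.614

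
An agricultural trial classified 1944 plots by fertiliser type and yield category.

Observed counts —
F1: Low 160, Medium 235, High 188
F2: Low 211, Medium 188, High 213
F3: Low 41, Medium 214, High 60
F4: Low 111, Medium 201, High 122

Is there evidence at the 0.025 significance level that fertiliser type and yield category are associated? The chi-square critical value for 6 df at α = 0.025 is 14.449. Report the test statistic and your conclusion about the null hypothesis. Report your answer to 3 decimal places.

Row totals: 583, 612, 315, 434. Column totals: 523, 838, 583. Grand total N = 1944.
Expected counts (row total × column total / N):
  F1, Low: 583×523/1944 = 156.84619
  F1, Medium: 583×838/1944 = 251.31379
  F1, High: 583×583/1944 = 174.84002
  F2, Low: 612×523/1944 = 164.64815
  F2, Medium: 612×838/1944 = 263.81481
  F2, High: 612×583/1944 = 183.53704
  F3, Low: 315×523/1944 = 84.74537
  F3, Medium: 315×838/1944 = 135.78704
  F3, High: 315×583/1944 = 94.46759
  F4, Low: 434×523/1944 = 116.76029
  F4, Medium: 434×838/1944 = 187.08436
  F4, High: 434×583/1944 = 130.15535
Contributions (O − E)²/E:
  (160 − 156.84619)²/156.84619 = 0.0634
  (235 − 251.31379)²/251.31379 = 1.0590
  (188 − 174.84002)²/174.84002 = 0.9905
  (211 − 164.64815)²/164.64815 = 13.0490
  (188 − 263.81481)²/263.81481 = 21.7876
  (213 − 183.53704)²/183.53704 = 4.7297
  (41 − 84.74537)²/84.74537 = 22.5813
  (214 − 135.78704)²/135.78704 = 45.0504
  (60 − 94.46759)²/94.46759 = 12.5759
  (111 − 116.76029)²/116.76029 = 0.2842
  (201 − 187.08436)²/187.08436 = 1.0351
  (122 − 130.15535)²/130.15535 = 0.5110
χ² = 0.0634 + 1.0590 + 0.9905 + 13.0490 + 21.7876 + 4.7297 + 22.5813 + 45.0504 + 12.5759 + 0.2842 + 1.0351 + 0.5110 = 123.717
df = (4−1)(3−1) = 6. Since 123.717 > 14.449, reject the null hypothesis of independence at α = 0.025.

123.717; reject H₀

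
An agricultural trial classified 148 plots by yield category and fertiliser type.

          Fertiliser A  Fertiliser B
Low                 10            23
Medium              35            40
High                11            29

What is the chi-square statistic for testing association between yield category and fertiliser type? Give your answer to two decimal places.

Row totals: 33, 75, 40. Column totals: 56, 92. Grand total N = 148.
Expected counts (row total × column total / N):
  Low, Fertiliser A: 33×56/148 = 12.4865
  Low, Fertiliser B: 33×92/148 = 20.5135
  Medium, Fertiliser A: 75×56/148 = 28.3784
  Medium, Fertiliser B: 75×92/148 = 46.6216
  High, Fertiliser A: 40×56/148 = 15.1351
  High, Fertiliser B: 40×92/148 = 24.8649
Contributions (O − E)²/E:
  (10 − 12.4865)²/12.4865 = 0.4951
  (23 − 20.5135)²/20.5135 = 0.3014
  (35 − 28.3784)²/28.3784 = 1.5450
  (40 − 46.6216)²/46.6216 = 0.9405
  (11 − 15.1351)²/15.1351 = 1.1298
  (29 − 24.8649)²/24.8649 = 0.6877
χ² = 0.4951 + 0.3014 + 1.5450 + 0.9405 + 1.1298 + 0.6877 = 5.10

5.10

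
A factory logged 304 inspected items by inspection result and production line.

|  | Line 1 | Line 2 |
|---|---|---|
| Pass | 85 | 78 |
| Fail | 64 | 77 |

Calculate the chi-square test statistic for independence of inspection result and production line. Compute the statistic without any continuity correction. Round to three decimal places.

1.381

Row totals: 163, 141. Column totals: 149, 155. Grand total N = 304.
Expected counts (row total × column total / N):
  Pass, Line 1: 163×149/304 = 79.8914
  Pass, Line 2: 163×155/304 = 83.1086
  Fail, Line 1: 141×149/304 = 69.1086
  Fail, Line 2: 141×155/304 = 71.8914
Contributions (O − E)²/E:
  (85 − 79.8914)²/79.8914 = 0.3267
  (78 − 83.1086)²/83.1086 = 0.3140
  (64 − 69.1086)²/69.1086 = 0.3776
  (77 − 71.8914)²/71.8914 = 0.3630
χ² = 0.3267 + 0.3140 + 0.3776 + 0.3630 = 1.381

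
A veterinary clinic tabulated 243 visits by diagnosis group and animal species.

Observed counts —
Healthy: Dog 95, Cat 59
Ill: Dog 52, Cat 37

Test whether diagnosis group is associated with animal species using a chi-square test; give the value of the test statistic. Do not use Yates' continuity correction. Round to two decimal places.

Row totals: 154, 89. Column totals: 147, 96. Grand total N = 243.
Expected counts (row total × column total / N):
  Healthy, Dog: 154×147/243 = 93.160
  Healthy, Cat: 154×96/243 = 60.840
  Ill, Dog: 89×147/243 = 53.840
  Ill, Cat: 89×96/243 = 35.160
Contributions (O − E)²/E:
  (95 − 93.160)²/93.160 = 0.0363
  (59 − 60.840)²/60.840 = 0.0556
  (52 − 53.840)²/53.840 = 0.0629
  (37 − 35.160)²/35.160 = 0.0963
χ² = 0.0363 + 0.0556 + 0.0629 + 0.0963 = 0.25

0.25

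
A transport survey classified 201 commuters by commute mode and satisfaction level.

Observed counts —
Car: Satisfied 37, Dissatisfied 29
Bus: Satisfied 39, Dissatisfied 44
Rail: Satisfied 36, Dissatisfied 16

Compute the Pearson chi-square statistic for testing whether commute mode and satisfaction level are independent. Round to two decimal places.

6.42

Row totals: 66, 83, 52. Column totals: 112, 89. Grand total N = 201.
Expected counts (row total × column total / N):
  Car, Satisfied: 66×112/201 = 36.776
  Car, Dissatisfied: 66×89/201 = 29.224
  Bus, Satisfied: 83×112/201 = 46.249
  Bus, Dissatisfied: 83×89/201 = 36.751
  Rail, Satisfied: 52×112/201 = 28.975
  Rail, Dissatisfied: 52×89/201 = 23.025
Contributions (O − E)²/E:
  (37 − 36.776)²/36.776 = 0.0014
  (29 − 29.224)²/29.224 = 0.0017
  (39 − 46.249)²/46.249 = 1.1362
  (44 − 36.751)²/36.751 = 1.4298
  (36 − 28.975)²/28.975 = 1.7032
  (16 − 23.025)²/23.025 = 2.1433
χ² = 0.0014 + 0.0017 + 1.1362 + 1.4298 + 1.7032 + 2.1433 = 6.42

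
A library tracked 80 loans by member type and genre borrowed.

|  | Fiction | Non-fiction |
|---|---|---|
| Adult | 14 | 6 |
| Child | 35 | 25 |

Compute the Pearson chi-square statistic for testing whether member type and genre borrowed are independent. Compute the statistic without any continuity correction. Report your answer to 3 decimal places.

0.860

Row totals: 20, 60. Column totals: 49, 31. Grand total N = 80.
Expected counts (row total × column total / N):
  Adult, Fiction: 20×49/80 = 12.2500
  Adult, Non-fiction: 20×31/80 = 7.7500
  Child, Fiction: 60×49/80 = 36.7500
  Child, Non-fiction: 60×31/80 = 23.2500
Contributions (O − E)²/E:
  (14 − 12.2500)²/12.2500 = 0.2500
  (6 − 7.7500)²/7.7500 = 0.3952
  (35 − 36.7500)²/36.7500 = 0.0833
  (25 − 23.2500)²/23.2500 = 0.1317
χ² = 0.2500 + 0.3952 + 0.0833 + 0.1317 = 0.860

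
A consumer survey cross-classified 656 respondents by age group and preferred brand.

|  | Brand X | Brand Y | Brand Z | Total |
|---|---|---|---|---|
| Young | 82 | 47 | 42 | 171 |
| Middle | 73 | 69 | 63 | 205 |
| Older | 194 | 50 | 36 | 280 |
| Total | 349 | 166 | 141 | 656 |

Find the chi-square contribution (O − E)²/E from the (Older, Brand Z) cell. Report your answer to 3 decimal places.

Row total (Older) = 280; column total (Brand Z) = 141; N = 656.
Expected count E = 280 × 141 / 656 = 60.1829.
Contribution = (O − E)²/E = (36 − 60.1829)² / 60.1829 = 9.717.

9.717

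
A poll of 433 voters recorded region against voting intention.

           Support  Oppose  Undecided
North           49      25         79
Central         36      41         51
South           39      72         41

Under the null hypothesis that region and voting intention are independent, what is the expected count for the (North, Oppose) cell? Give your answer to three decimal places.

Row total (North) = 153; column total (Oppose) = 138; grand total N = 433.
Expected count = (row total × column total) / N = 153 × 138 / 433 = 48.762.

48.762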